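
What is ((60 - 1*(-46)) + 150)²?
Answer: 65536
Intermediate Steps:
((60 - 1*(-46)) + 150)² = ((60 + 46) + 150)² = (106 + 150)² = 256² = 65536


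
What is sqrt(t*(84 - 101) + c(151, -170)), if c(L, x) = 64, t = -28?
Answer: 6*sqrt(15) ≈ 23.238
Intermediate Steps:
sqrt(t*(84 - 101) + c(151, -170)) = sqrt(-28*(84 - 101) + 64) = sqrt(-28*(-17) + 64) = sqrt(476 + 64) = sqrt(540) = 6*sqrt(15)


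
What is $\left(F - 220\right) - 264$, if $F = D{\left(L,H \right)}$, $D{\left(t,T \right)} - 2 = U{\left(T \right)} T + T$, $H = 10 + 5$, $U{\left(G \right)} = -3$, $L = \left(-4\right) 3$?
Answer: $-512$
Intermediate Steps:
$L = -12$
$H = 15$
$D{\left(t,T \right)} = 2 - 2 T$ ($D{\left(t,T \right)} = 2 + \left(- 3 T + T\right) = 2 - 2 T$)
$F = -28$ ($F = 2 - 30 = -28$)
$\left(F - 220\right) - 264 = \left(-28 - 220\right) - 264 = -248 - 264 = -512$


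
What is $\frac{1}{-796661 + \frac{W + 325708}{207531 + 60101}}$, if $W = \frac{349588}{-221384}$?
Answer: $- \frac{14812360672}{11800412038768621} \approx -1.2552 \cdot 10^{-6}$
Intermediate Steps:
$W = - \frac{87397}{55346}$ ($W = 349588 \left(- \frac{1}{221384}\right) = - \frac{87397}{55346} \approx -1.5791$)
$\frac{1}{-796661 + \frac{W + 325708}{207531 + 60101}} = \frac{1}{-796661 + \frac{- \frac{87397}{55346} + 325708}{207531 + 60101}} = \frac{1}{-796661 + \frac{18026547571}{55346 \cdot 267632}} = \frac{1}{-796661 + \frac{18026547571}{55346} \cdot \frac{1}{267632}} = \frac{1}{-796661 + \frac{18026547571}{14812360672}} = \frac{1}{- \frac{11800412038768621}{14812360672}} = - \frac{14812360672}{11800412038768621}$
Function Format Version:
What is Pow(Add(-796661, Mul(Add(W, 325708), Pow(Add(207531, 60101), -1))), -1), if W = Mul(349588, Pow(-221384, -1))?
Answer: Rational(-14812360672, 11800412038768621) ≈ -1.2552e-6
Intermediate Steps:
W = Rational(-87397, 55346) (W = Mul(349588, Rational(-1, 221384)) = Rational(-87397, 55346) ≈ -1.5791)
Pow(Add(-796661, Mul(Add(W, 325708), Pow(Add(207531, 60101), -1))), -1) = Pow(Add(-796661, Mul(Add(Rational(-87397, 55346), 325708), Pow(Add(207531, 60101), -1))), -1) = Pow(Add(-796661, Mul(Rational(18026547571, 55346), Pow(267632, -1))), -1) = Pow(Add(-796661, Mul(Rational(18026547571, 55346), Rational(1, 267632))), -1) = Pow(Add(-796661, Rational(18026547571, 14812360672)), -1) = Pow(Rational(-11800412038768621, 14812360672), -1) = Rational(-14812360672, 11800412038768621)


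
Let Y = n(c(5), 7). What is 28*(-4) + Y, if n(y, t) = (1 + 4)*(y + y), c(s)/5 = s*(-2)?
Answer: -612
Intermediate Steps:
c(s) = -10*s (c(s) = 5*(s*(-2)) = 5*(-2*s) = -10*s)
n(y, t) = 10*y (n(y, t) = 5*(2*y) = 10*y)
Y = -500 (Y = 10*(-10*5) = 10*(-50) = -500)
28*(-4) + Y = 28*(-4) - 500 = -112 - 500 = -612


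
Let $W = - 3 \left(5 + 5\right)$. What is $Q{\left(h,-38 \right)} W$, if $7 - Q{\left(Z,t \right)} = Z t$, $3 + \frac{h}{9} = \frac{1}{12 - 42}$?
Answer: $30912$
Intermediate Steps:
$W = -30$ ($W = \left(-3\right) 10 = -30$)
$h = - \frac{273}{10}$ ($h = -27 + \frac{9}{12 - 42} = -27 + \frac{9}{-30} = -27 + 9 \left(- \frac{1}{30}\right) = -27 - \frac{3}{10} = - \frac{273}{10} \approx -27.3$)
$Q{\left(Z,t \right)} = 7 - Z t$
$Q{\left(h,-38 \right)} W = \left(7 - \left(- \frac{273}{10}\right) \left(-38\right)\right) \left(-30\right) = \left(7 - \frac{5187}{5}\right) \left(-30\right) = \left(- \frac{5152}{5}\right) \left(-30\right) = 30912$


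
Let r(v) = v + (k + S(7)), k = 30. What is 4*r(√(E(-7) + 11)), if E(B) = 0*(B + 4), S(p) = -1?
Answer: 116 + 4*√11 ≈ 129.27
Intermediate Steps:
E(B) = 0 (E(B) = 0*(4 + B) = 0)
r(v) = 29 + v (r(v) = v + (30 - 1) = v + 29 = 29 + v)
4*r(√(E(-7) + 11)) = 4*(29 + √(0 + 11)) = 4*(29 + √11) = 116 + 4*√11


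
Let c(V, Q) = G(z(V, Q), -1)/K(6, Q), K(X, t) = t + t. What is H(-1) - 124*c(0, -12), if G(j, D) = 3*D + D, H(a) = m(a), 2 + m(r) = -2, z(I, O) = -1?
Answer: -74/3 ≈ -24.667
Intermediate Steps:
m(r) = -4 (m(r) = -2 - 2 = -4)
K(X, t) = 2*t
H(a) = -4
G(j, D) = 4*D
c(V, Q) = -2/Q (c(V, Q) = (4*(-1))/((2*Q)) = -2/Q)
H(-1) - 124*c(0, -12) = -4 - (-248)/(-12) = -4 - (-248)*(-1)/12 = -4 - 124*1/6 = -4 - 62/3 = -74/3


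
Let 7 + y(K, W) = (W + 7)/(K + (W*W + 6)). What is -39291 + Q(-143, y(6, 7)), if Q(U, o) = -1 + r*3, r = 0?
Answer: -39292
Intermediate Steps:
y(K, W) = -7 + (7 + W)/(6 + K + W²) (y(K, W) = -7 + (W + 7)/(K + (W*W + 6)) = -7 + (7 + W)/(K + (W² + 6)) = -7 + (7 + W)/(K + (6 + W²)) = -7 + (7 + W)/(6 + K + W²))
Q(U, o) = -1 (Q(U, o) = -1 + 0*3 = -1 + 0 = -1)
-39291 + Q(-143, y(6, 7)) = -39291 - 1 = -39292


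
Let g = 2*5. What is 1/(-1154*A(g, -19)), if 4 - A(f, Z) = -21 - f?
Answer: -1/40390 ≈ -2.4759e-5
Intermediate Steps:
g = 10
A(f, Z) = 25 + f (A(f, Z) = 4 - (-21 - f) = 4 + (21 + f) = 25 + f)
1/(-1154*A(g, -19)) = 1/(-1154*(25 + 10)) = 1/(-1154*35) = 1/(-40390) = -1/40390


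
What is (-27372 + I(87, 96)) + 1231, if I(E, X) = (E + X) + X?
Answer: -25862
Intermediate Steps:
I(E, X) = E + 2*X
(-27372 + I(87, 96)) + 1231 = (-27372 + (87 + 2*96)) + 1231 = (-27372 + (87 + 192)) + 1231 = (-27372 + 279) + 1231 = -27093 + 1231 = -25862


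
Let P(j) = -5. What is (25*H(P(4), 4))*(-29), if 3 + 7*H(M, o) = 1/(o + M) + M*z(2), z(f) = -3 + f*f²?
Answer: 21025/7 ≈ 3003.6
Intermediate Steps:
z(f) = -3 + f³
H(M, o) = -3/7 + 1/(7*(M + o)) + 5*M/7 (H(M, o) = -3/7 + (1/(o + M) + M*(-3 + 2³))/7 = -3/7 + (1/(M + o) + M*(-3 + 8))/7 = -3/7 + (1/(M + o) + M*5)/7 = -3/7 + (1/(M + o) + 5*M)/7 = -3/7 + (1/(7*(M + o)) + 5*M/7) = -3/7 + 1/(7*(M + o)) + 5*M/7)
(25*H(P(4), 4))*(-29) = (25*((1 - 3*(-5) - 3*4 + 5*(-5)² + 5*(-5)*4)/(7*(-5 + 4))))*(-29) = (25*((⅐)*(1 + 15 - 12 + 5*25 - 100)/(-1)))*(-29) = (25*((⅐)*(-1)*(1 + 15 - 12 + 125 - 100)))*(-29) = (25*((⅐)*(-1)*29))*(-29) = (25*(-29/7))*(-29) = -725/7*(-29) = 21025/7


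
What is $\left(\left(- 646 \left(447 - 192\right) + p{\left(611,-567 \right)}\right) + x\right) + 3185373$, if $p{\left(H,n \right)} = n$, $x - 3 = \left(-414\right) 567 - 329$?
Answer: $2785012$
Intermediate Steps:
$x = -235064$ ($x = 3 - 235067 = -235064$)
$\left(\left(- 646 \left(447 - 192\right) + p{\left(611,-567 \right)}\right) + x\right) + 3185373 = \left(\left(- 646 \left(447 - 192\right) - 567\right) - 235064\right) + 3185373 = \left(\left(\left(-646\right) 255 - 567\right) - 235064\right) + 3185373 = \left(\left(-164730 - 567\right) - 235064\right) + 3185373 = \left(-165297 - 235064\right) + 3185373 = -400361 + 3185373 = 2785012$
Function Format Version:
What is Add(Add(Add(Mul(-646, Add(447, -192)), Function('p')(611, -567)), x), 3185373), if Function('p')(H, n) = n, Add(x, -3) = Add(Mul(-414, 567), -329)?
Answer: 2785012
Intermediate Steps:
x = -235064 (x = Add(3, Add(Mul(-414, 567), -329)) = Add(3, Add(-234738, -329)) = Add(3, -235067) = -235064)
Add(Add(Add(Mul(-646, Add(447, -192)), Function('p')(611, -567)), x), 3185373) = Add(Add(Add(Mul(-646, Add(447, -192)), -567), -235064), 3185373) = Add(Add(Add(Mul(-646, 255), -567), -235064), 3185373) = Add(Add(Add(-164730, -567), -235064), 3185373) = Add(Add(-165297, -235064), 3185373) = Add(-400361, 3185373) = 2785012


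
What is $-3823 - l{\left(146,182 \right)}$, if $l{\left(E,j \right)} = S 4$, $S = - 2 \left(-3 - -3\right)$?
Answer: $-3823$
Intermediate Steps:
$S = 0$ ($S = - 2 \left(-3 + 3\right) = \left(-2\right) 0 = 0$)
$l{\left(E,j \right)} = 0$ ($l{\left(E,j \right)} = 0 \cdot 4 = 0$)
$-3823 - l{\left(146,182 \right)} = -3823 - 0 = -3823 + 0 = -3823$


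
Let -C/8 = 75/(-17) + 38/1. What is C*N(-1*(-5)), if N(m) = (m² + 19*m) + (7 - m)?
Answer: -557296/17 ≈ -32782.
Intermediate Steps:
C = -4568/17 (C = -8*(75/(-17) + 38/1) = -8*(75*(-1/17) + 38*1) = -8*(-75/17 + 38) = -8*571/17 = -4568/17 ≈ -268.71)
N(m) = 7 + m² + 18*m
C*N(-1*(-5)) = -4568*(7 + (-1*(-5))² + 18*(-1*(-5)))/17 = -4568*(7 + 5² + 18*5)/17 = -4568*(7 + 25 + 90)/17 = -4568/17*122 = -557296/17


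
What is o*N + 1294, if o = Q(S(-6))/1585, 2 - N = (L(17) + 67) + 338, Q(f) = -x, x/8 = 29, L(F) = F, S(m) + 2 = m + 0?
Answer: 429686/317 ≈ 1355.5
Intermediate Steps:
S(m) = -2 + m (S(m) = -2 + (m + 0) = -2 + m)
x = 232 (x = 8*29 = 232)
Q(f) = -232 (Q(f) = -1*232 = -232)
N = -420 (N = 2 - ((17 + 67) + 338) = 2 - (84 + 338) = 2 - 1*422 = 2 - 422 = -420)
o = -232/1585 ≈ -0.14637
o*N + 1294 = -232/1585*(-420) + 1294 = 19488/317 + 1294 = 429686/317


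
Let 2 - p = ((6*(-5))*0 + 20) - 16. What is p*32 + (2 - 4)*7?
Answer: -78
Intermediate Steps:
p = -2 (p = 2 - (((6*(-5))*0 + 20) - 16) = 2 - ((-30*0 + 20) - 16) = 2 - ((0 + 20) - 16) = 2 - (20 - 16) = 2 - 1*4 = 2 - 4 = -2)
p*32 + (2 - 4)*7 = -2*32 + (2 - 4)*7 = -64 - 2*7 = -64 - 14 = -78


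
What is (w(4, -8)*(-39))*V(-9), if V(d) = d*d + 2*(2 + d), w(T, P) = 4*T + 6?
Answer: -57486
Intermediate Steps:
w(T, P) = 6 + 4*T
V(d) = 4 + d**2 + 2*d (V(d) = d**2 + (4 + 2*d) = 4 + d**2 + 2*d)
(w(4, -8)*(-39))*V(-9) = ((6 + 4*4)*(-39))*(4 + (-9)**2 + 2*(-9)) = ((6 + 16)*(-39))*(4 + 81 - 18) = (22*(-39))*67 = -858*67 = -57486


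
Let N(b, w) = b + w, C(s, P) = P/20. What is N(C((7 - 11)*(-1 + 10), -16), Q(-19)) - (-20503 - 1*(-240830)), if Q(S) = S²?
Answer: -1099834/5 ≈ -2.1997e+5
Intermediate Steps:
C(s, P) = P/20 (C(s, P) = P*(1/20) = P/20)
N(C((7 - 11)*(-1 + 10), -16), Q(-19)) - (-20503 - 1*(-240830)) = ((1/20)*(-16) + (-19)²) - (-20503 - 1*(-240830)) = (-⅘ + 361) - (-20503 + 240830) = 1801/5 - 1*220327 = 1801/5 - 220327 = -1099834/5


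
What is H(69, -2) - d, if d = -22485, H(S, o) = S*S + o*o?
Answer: 27250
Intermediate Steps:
H(S, o) = S² + o²
H(69, -2) - d = (69² + (-2)²) - 1*(-22485) = (4761 + 4) + 22485 = 4765 + 22485 = 27250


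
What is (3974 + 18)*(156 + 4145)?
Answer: 17169592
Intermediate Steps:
(3974 + 18)*(156 + 4145) = 3992*4301 = 17169592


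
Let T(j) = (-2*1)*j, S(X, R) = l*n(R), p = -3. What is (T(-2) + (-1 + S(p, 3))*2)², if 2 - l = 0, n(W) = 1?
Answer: 36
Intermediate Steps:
l = 2 (l = 2 - 1*0 = 2 + 0 = 2)
S(X, R) = 2 (S(X, R) = 2*1 = 2)
T(j) = -2*j
(T(-2) + (-1 + S(p, 3))*2)² = (-2*(-2) + (-1 + 2)*2)² = (4 + 1*2)² = (4 + 2)² = 6² = 36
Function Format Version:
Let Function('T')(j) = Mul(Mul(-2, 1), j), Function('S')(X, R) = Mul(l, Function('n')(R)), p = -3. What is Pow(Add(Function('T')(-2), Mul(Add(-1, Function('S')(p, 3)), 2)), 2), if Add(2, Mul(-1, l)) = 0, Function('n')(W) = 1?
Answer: 36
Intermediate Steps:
l = 2 (l = Add(2, Mul(-1, 0)) = Add(2, 0) = 2)
Function('S')(X, R) = 2 (Function('S')(X, R) = Mul(2, 1) = 2)
Function('T')(j) = Mul(-2, j)
Pow(Add(Function('T')(-2), Mul(Add(-1, Function('S')(p, 3)), 2)), 2) = Pow(Add(Mul(-2, -2), Mul(Add(-1, 2), 2)), 2) = Pow(Add(4, Mul(1, 2)), 2) = Pow(Add(4, 2), 2) = Pow(6, 2) = 36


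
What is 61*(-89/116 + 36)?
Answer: 249307/116 ≈ 2149.2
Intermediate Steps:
61*(-89/116 + 36) = 61*(4087/116) = 249307/116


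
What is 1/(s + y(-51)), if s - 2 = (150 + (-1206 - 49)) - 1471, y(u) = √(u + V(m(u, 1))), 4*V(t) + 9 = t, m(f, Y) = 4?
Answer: -936/2409283 - 2*I*√209/26502113 ≈ -0.0003885 - 1.091e-6*I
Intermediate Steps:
V(t) = -9/4 + t/4
y(u) = √(-5/4 + u) (y(u) = √(u + (-9/4 + (¼)*4)) = √(u + (-9/4 + 1)) = √(u - 5/4) = √(-5/4 + u))
s = -2574 (s = 2 + ((150 + (-1206 - 49)) - 1471) = 2 + ((150 - 1255) - 1471) = 2 + (-1105 - 1471) = 2 - 2576 = -2574)
1/(s + y(-51)) = 1/(-2574 + √(-5 + 4*(-51))/2) = 1/(-2574 + √(-5 - 204)/2) = 1/(-2574 + √(-209)/2) = 1/(-2574 + (I*√209)/2) = 1/(-2574 + I*√209/2)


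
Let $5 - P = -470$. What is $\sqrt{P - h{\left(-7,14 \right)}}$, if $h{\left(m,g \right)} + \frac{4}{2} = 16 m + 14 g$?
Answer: $\sqrt{393} \approx 19.824$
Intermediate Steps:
$h{\left(m,g \right)} = -2 + 14 g + 16 m$ ($h{\left(m,g \right)} = -2 + \left(16 m + 14 g\right) = -2 + \left(14 g + 16 m\right) = -2 + 14 g + 16 m$)
$P = 475$ ($P = 5 - -470 = 5 + 470 = 475$)
$\sqrt{P - h{\left(-7,14 \right)}} = \sqrt{475 - \left(-2 + 14 \cdot 14 + 16 \left(-7\right)\right)} = \sqrt{475 - \left(-2 + 196 - 112\right)} = \sqrt{475 - 82} = \sqrt{393}$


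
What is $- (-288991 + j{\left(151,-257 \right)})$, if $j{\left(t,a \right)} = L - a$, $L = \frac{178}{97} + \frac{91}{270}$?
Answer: $\frac{7561886573}{26190} \approx 2.8873 \cdot 10^{5}$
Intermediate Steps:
$L = \frac{56887}{26190}$ ($L = 178 \cdot \frac{1}{97} + 91 \cdot \frac{1}{270} = \frac{178}{97} + \frac{91}{270} = \frac{56887}{26190} \approx 2.1721$)
$j{\left(t,a \right)} = \frac{56887}{26190} - a$
$- (-288991 + j{\left(151,-257 \right)}) = - (-288991 + \left(\frac{56887}{26190} - -257\right)) = - (-288991 + \left(\frac{56887}{26190} + 257\right)) = - (-288991 + \frac{6787717}{26190}) = \left(-1\right) \left(- \frac{7561886573}{26190}\right) = \frac{7561886573}{26190}$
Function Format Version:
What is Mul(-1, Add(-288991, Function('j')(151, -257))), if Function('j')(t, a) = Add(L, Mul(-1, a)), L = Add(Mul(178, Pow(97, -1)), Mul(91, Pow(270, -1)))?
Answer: Rational(7561886573, 26190) ≈ 2.8873e+5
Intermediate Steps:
L = Rational(56887, 26190) (L = Add(Mul(178, Rational(1, 97)), Mul(91, Rational(1, 270))) = Add(Rational(178, 97), Rational(91, 270)) = Rational(56887, 26190) ≈ 2.1721)
Function('j')(t, a) = Add(Rational(56887, 26190), Mul(-1, a))
Mul(-1, Add(-288991, Function('j')(151, -257))) = Mul(-1, Add(-288991, Add(Rational(56887, 26190), Mul(-1, -257)))) = Mul(-1, Add(-288991, Add(Rational(56887, 26190), 257))) = Mul(-1, Add(-288991, Rational(6787717, 26190))) = Mul(-1, Rational(-7561886573, 26190)) = Rational(7561886573, 26190)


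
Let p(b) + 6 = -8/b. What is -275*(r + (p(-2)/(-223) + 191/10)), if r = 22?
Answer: -5042015/446 ≈ -11305.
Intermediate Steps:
p(b) = -6 - 8/b
-275*(r + (p(-2)/(-223) + 191/10)) = -275*(22 + ((-6 - 8/(-2))/(-223) + 191/10)) = -275*(22 + ((-6 - 8*(-1/2))*(-1/223) + 191*(1/10))) = -275*(22 + ((-6 + 4)*(-1/223) + 191/10)) = -275*(22 + (-2*(-1/223) + 191/10)) = -275*(22 + (2/223 + 191/10)) = -275*(22 + 42613/2230) = -275*91673/2230 = -5042015/446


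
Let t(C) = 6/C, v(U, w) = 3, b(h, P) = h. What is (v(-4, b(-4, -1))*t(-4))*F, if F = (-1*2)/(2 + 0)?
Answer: 9/2 ≈ 4.5000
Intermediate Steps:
F = -1 (F = -2/2 = -2*½ = -1)
(v(-4, b(-4, -1))*t(-4))*F = (3*(6/(-4)))*(-1) = (3*(6*(-¼)))*(-1) = (3*(-3/2))*(-1) = -9/2*(-1) = 9/2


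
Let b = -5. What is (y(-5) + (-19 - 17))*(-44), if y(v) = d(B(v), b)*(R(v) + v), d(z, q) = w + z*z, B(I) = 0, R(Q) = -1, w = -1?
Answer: 1320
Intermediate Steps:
d(z, q) = -1 + z² (d(z, q) = -1 + z*z = -1 + z²)
y(v) = 1 - v (y(v) = (-1 + 0²)*(-1 + v) = (-1 + 0)*(-1 + v) = -(-1 + v) = 1 - v)
(y(-5) + (-19 - 17))*(-44) = ((1 - 1*(-5)) + (-19 - 17))*(-44) = ((1 + 5) - 36)*(-44) = (6 - 36)*(-44) = -30*(-44) = 1320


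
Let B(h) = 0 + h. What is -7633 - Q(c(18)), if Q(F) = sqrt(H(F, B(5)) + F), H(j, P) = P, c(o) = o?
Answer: -7633 - sqrt(23) ≈ -7637.8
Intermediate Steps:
B(h) = h
Q(F) = sqrt(5 + F)
-7633 - Q(c(18)) = -7633 - sqrt(5 + 18) = -7633 - sqrt(23)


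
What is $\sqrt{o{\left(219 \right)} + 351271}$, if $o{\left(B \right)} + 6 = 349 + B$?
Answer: $37 \sqrt{257} \approx 593.16$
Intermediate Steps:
$o{\left(B \right)} = 343 + B$ ($o{\left(B \right)} = -6 + \left(349 + B\right) = 343 + B$)
$\sqrt{o{\left(219 \right)} + 351271} = \sqrt{\left(343 + 219\right) + 351271} = \sqrt{562 + 351271} = \sqrt{351833} = 37 \sqrt{257}$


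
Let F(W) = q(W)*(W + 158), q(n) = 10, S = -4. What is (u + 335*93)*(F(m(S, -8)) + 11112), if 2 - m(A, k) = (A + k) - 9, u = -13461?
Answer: 228641868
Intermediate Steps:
m(A, k) = 11 - A - k (m(A, k) = 2 - ((A + k) - 9) = 2 - (-9 + A + k) = 2 + (9 - A - k) = 11 - A - k)
F(W) = 1580 + 10*W (F(W) = 10*(W + 158) = 10*(158 + W) = 1580 + 10*W)
(u + 335*93)*(F(m(S, -8)) + 11112) = (-13461 + 335*93)*((1580 + 10*(11 - 1*(-4) - 1*(-8))) + 11112) = (-13461 + 31155)*((1580 + 10*(11 + 4 + 8)) + 11112) = 17694*((1580 + 10*23) + 11112) = 17694*((1580 + 230) + 11112) = 17694*(1810 + 11112) = 17694*12922 = 228641868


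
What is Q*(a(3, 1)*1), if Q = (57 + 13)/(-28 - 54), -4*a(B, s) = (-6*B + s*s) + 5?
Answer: -105/41 ≈ -2.5610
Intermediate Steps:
a(B, s) = -5/4 - s²/4 + 3*B/2 (a(B, s) = -((-6*B + s*s) + 5)/4 = -((-6*B + s²) + 5)/4 = -((s² - 6*B) + 5)/4 = -(5 + s² - 6*B)/4 = -5/4 - s²/4 + 3*B/2)
Q = -35/41 (Q = 70/(-82) = 70*(-1/82) = -35/41 ≈ -0.85366)
Q*(a(3, 1)*1) = -35*(-5/4 - ¼*1² + (3/2)*3)/41 = -35*(-5/4 - ¼*1 + 9/2)/41 = -35*(-5/4 - ¼ + 9/2)/41 = -105/41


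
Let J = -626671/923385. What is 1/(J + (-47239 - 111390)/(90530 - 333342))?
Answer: -224208958620/5687599687 ≈ -39.421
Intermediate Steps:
J = -626671/923385 (J = -626671*1/923385 = -626671/923385 ≈ -0.67867)
1/(J + (-47239 - 111390)/(90530 - 333342)) = 1/(-626671/923385 + (-47239 - 111390)/(90530 - 333342)) = 1/(-626671/923385 - 158629/(-242812)) = 1/(-626671/923385 - 158629*(-1/242812)) = 1/(-626671/923385 + 158629/242812) = 1/(-5687599687/224208958620) = -224208958620/5687599687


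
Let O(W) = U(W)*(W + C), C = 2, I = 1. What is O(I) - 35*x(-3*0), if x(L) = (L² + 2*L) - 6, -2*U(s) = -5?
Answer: 435/2 ≈ 217.50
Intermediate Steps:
U(s) = 5/2 (U(s) = -½*(-5) = 5/2)
x(L) = -6 + L² + 2*L
O(W) = 5 + 5*W/2 (O(W) = 5*(W + 2)/2 = 5*(2 + W)/2 = 5 + 5*W/2)
O(I) - 35*x(-3*0) = (5 + (5/2)*1) - 35*(-6 + (-3*0)² + 2*(-3*0)) = (5 + 5/2) - 35*(-6 + 0² + 2*0) = 15/2 - 35*(-6 + 0 + 0) = 15/2 - 35*(-6) = 15/2 + 210 = 435/2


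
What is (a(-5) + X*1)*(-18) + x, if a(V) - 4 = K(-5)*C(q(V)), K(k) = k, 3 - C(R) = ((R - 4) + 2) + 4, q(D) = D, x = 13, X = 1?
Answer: 463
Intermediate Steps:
C(R) = 1 - R (C(R) = 3 - (((R - 4) + 2) + 4) = 3 - (((-4 + R) + 2) + 4) = 3 - ((-2 + R) + 4) = 3 - (2 + R) = 3 + (-2 - R) = 1 - R)
a(V) = -1 + 5*V (a(V) = 4 - 5*(1 - V) = 4 + (-5 + 5*V) = -1 + 5*V)
(a(-5) + X*1)*(-18) + x = ((-1 + 5*(-5)) + 1*1)*(-18) + 13 = ((-1 - 25) + 1)*(-18) + 13 = (-26 + 1)*(-18) + 13 = -25*(-18) + 13 = 450 + 13 = 463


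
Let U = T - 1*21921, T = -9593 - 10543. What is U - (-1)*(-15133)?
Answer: -57190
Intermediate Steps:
T = -20136
U = -42057 (U = -20136 - 1*21921 = -20136 - 21921 = -42057)
U - (-1)*(-15133) = -42057 - (-1)*(-15133) = -42057 - 1*15133 = -42057 - 15133 = -57190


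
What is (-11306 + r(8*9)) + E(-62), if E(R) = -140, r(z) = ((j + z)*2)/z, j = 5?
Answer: -411979/36 ≈ -11444.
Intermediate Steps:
r(z) = (10 + 2*z)/z (r(z) = ((5 + z)*2)/z = (10 + 2*z)/z)
(-11306 + r(8*9)) + E(-62) = (-11306 + (2 + 10/((8*9)))) - 140 = (-11306 + (2 + 10/72)) - 140 = (-11306 + (2 + 10*(1/72))) - 140 = (-11306 + (2 + 5/36)) - 140 = (-11306 + 77/36) - 140 = -406939/36 - 140 = -411979/36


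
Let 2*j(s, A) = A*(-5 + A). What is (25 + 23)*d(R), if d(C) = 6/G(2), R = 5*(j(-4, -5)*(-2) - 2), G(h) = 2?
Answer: 144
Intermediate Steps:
j(s, A) = A*(-5 + A)/2 (j(s, A) = (A*(-5 + A))/2 = A*(-5 + A)/2)
R = -260 (R = 5*(((½)*(-5)*(-5 - 5))*(-2) - 2) = 5*(((½)*(-5)*(-10))*(-2) - 2) = 5*(25*(-2) - 2) = 5*(-50 - 2) = 5*(-52) = -260)
d(C) = 3 (d(C) = 6/2 = 6*(½) = 3)
(25 + 23)*d(R) = (25 + 23)*3 = 48*3 = 144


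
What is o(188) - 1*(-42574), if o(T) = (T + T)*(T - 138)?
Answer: 61374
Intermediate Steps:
o(T) = 2*T*(-138 + T) (o(T) = (2*T)*(-138 + T) = 2*T*(-138 + T))
o(188) - 1*(-42574) = 2*188*(-138 + 188) - 1*(-42574) = 2*188*50 + 42574 = 18800 + 42574 = 61374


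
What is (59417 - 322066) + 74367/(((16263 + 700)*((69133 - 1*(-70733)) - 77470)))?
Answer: -277993833854485/1058423348 ≈ -2.6265e+5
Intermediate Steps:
(59417 - 322066) + 74367/(((16263 + 700)*((69133 - 1*(-70733)) - 77470))) = -262649 + 74367/((16963*((69133 + 70733) - 77470))) = -262649 + 74367/((16963*(139866 - 77470))) = -262649 + 74367/((16963*62396)) = -262649 + 74367/1058423348 = -277993833854485/1058423348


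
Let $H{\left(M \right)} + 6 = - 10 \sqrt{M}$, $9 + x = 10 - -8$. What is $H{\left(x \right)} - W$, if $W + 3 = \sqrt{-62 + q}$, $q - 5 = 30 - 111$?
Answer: $-33 - i \sqrt{138} \approx -33.0 - 11.747 i$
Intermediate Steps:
$x = 9$ ($x = -9 + \left(10 - -8\right) = -9 + \left(10 + 8\right) = -9 + 18 = 9$)
$q = -76$ ($q = 5 + \left(30 - 111\right) = 5 - 81 = -76$)
$H{\left(M \right)} = -6 - 10 \sqrt{M}$
$W = -3 + i \sqrt{138}$ ($W = -3 + \sqrt{-62 - 76} = -3 + \sqrt{-138} = -3 + i \sqrt{138} \approx -3.0 + 11.747 i$)
$H{\left(x \right)} - W = \left(-6 - 10 \sqrt{9}\right) - \left(-3 + i \sqrt{138}\right) = \left(-6 - 30\right) + \left(3 - i \sqrt{138}\right) = -36 + \left(3 - i \sqrt{138}\right) = -33 - i \sqrt{138}$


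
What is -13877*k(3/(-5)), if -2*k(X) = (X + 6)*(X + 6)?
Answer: 10116333/50 ≈ 2.0233e+5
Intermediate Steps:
k(X) = -(6 + X)²/2 (k(X) = -(X + 6)*(X + 6)/2 = -(6 + X)*(6 + X)/2 = -(6 + X)²/2)
-13877*k(3/(-5)) = -(-13877)*(6 + 3/(-5))²/2 = -(-13877)*(6 + 3*(-⅕))²/2 = -(-13877)*(6 - ⅗)²/2 = -(-13877)*(27/5)²/2 = -(-13877)*729/(2*25) = -13877*(-729/50) = 10116333/50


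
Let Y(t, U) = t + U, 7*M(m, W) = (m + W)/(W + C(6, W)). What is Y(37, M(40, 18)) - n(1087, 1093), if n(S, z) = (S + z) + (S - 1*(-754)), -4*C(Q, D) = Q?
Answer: -920188/231 ≈ -3983.5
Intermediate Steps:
C(Q, D) = -Q/4
M(m, W) = (W + m)/(7*(-3/2 + W)) (M(m, W) = ((m + W)/(W - ¼*6))/7 = ((W + m)/(W - 3/2))/7 = ((W + m)/(-3/2 + W))/7 = (W + m)/(7*(-3/2 + W)))
Y(t, U) = U + t
n(S, z) = 754 + z + 2*S (n(S, z) = (S + z) + (S + 754) = (S + z) + (754 + S) = 754 + z + 2*S)
Y(37, M(40, 18)) - n(1087, 1093) = (2*(18 + 40)/(7*(-3 + 2*18)) + 37) - (754 + 1093 + 2*1087) = ((2/7)*58/(-3 + 36) + 37) - (754 + 1093 + 2174) = ((2/7)*58/33 + 37) - 1*4021 = ((2/7)*(1/33)*58 + 37) - 4021 = (116/231 + 37) - 4021 = 8663/231 - 4021 = -920188/231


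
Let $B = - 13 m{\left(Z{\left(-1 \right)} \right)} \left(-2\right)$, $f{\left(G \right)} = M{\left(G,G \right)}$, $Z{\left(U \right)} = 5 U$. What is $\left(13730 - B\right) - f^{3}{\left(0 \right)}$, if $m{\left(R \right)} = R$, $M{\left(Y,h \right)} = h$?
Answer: $13860$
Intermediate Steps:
$f{\left(G \right)} = G$
$B = -130$ ($B = - 13 \cdot 5 \left(-1\right) \left(-2\right) = \left(-13\right) \left(-5\right) \left(-2\right) = 65 \left(-2\right) = -130$)
$\left(13730 - B\right) - f^{3}{\left(0 \right)} = \left(13730 - -130\right) - 0^{3} = \left(13730 + 130\right) - 0 = 13860 + 0 = 13860$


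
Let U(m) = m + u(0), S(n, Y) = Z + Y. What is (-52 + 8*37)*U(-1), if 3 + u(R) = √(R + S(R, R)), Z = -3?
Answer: -976 + 244*I*√3 ≈ -976.0 + 422.62*I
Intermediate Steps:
S(n, Y) = -3 + Y
u(R) = -3 + √(-3 + 2*R) (u(R) = -3 + √(R + (-3 + R)) = -3 + √(-3 + 2*R))
U(m) = -3 + m + I*√3 (U(m) = m + (-3 + √(-3 + 2*0)) = m + (-3 + √(-3 + 0)) = m + (-3 + √(-3)) = m + (-3 + I*√3) = -3 + m + I*√3)
(-52 + 8*37)*U(-1) = (-52 + 8*37)*(-3 - 1 + I*√3) = (-52 + 296)*(-4 + I*√3) = 244*(-4 + I*√3) = -976 + 244*I*√3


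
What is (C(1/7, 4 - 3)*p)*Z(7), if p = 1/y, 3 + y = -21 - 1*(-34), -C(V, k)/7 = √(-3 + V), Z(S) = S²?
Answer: -49*I*√35/5 ≈ -57.978*I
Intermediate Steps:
C(V, k) = -7*√(-3 + V)
y = 10 (y = -3 + (-21 - 1*(-34)) = -3 + (-21 + 34) = -3 + 13 = 10)
p = ⅒ (p = 1/10 = ⅒ ≈ 0.10000)
(C(1/7, 4 - 3)*p)*Z(7) = (-7*√(-3 + 1/7)*(⅒))*7² = (-7*√(-3 + ⅐)*(⅒))*49 = (-2*I*√35*(⅒))*49 = -I*√35/5*49 = -49*I*√35/5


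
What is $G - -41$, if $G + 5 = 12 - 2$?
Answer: $46$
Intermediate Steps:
$G = 5$ ($G = -5 + \left(12 - 2\right) = -5 + 10 = 5$)
$G - -41 = 5 - -41 = 5 + 41 = 46$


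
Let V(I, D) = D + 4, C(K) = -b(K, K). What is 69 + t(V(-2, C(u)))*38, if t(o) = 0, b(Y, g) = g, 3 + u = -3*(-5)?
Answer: 69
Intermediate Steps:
u = 12 (u = -3 - 3*(-5) = -3 + 15 = 12)
C(K) = -K
V(I, D) = 4 + D
69 + t(V(-2, C(u)))*38 = 69 + 0*38 = 69 + 0 = 69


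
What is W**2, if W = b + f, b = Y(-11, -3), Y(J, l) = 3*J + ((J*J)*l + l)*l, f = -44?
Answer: 1042441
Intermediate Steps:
Y(J, l) = 3*J + l*(l + l*J**2) (Y(J, l) = 3*J + (J**2*l + l)*l = 3*J + (l*J**2 + l)*l = 3*J + (l + l*J**2)*l = 3*J + l*(l + l*J**2))
b = 1065 (b = (-3)**2 + 3*(-11) + (-11)**2*(-3)**2 = 9 - 33 + 121*9 = 9 - 33 + 1089 = 1065)
W = 1021 (W = 1065 - 44 = 1021)
W**2 = 1021**2 = 1042441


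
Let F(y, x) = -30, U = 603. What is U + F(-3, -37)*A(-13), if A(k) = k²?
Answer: -4467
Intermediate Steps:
U + F(-3, -37)*A(-13) = 603 - 30*(-13)² = 603 - 30*169 = 603 - 5070 = -4467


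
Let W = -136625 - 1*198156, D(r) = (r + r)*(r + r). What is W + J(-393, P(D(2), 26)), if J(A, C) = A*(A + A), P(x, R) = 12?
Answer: -25883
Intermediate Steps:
D(r) = 4*r² (D(r) = (2*r)*(2*r) = 4*r²)
J(A, C) = 2*A² (J(A, C) = A*(2*A) = 2*A²)
W = -334781 (W = -136625 - 198156 = -334781)
W + J(-393, P(D(2), 26)) = -334781 + 2*(-393)² = -334781 + 2*154449 = -334781 + 308898 = -25883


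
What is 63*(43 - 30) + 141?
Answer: 960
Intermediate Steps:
63*(43 - 30) + 141 = 63*13 + 141 = 819 + 141 = 960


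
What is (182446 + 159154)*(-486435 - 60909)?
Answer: -186972710400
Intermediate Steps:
(182446 + 159154)*(-486435 - 60909) = 341600*(-547344) = -186972710400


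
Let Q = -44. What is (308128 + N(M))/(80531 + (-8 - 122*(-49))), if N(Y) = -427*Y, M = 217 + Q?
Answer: 234257/86501 ≈ 2.7081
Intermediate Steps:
M = 173 (M = 217 - 44 = 173)
(308128 + N(M))/(80531 + (-8 - 122*(-49))) = (308128 - 427*173)/(80531 + (-8 - 122*(-49))) = (308128 - 73871)/(80531 + (-8 + 5978)) = 234257/(80531 + 5970) = 234257/86501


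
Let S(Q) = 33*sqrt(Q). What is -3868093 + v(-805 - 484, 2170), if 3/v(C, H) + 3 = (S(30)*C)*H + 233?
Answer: -98871550339613827751999/25560799685947010 - 27691587*sqrt(30)/25560799685947010 ≈ -3.8681e+6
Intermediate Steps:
v(C, H) = 3/(230 + 33*C*H*sqrt(30)) (v(C, H) = 3/(-3 + (((33*sqrt(30))*C)*H + 233)) = 3/(-3 + ((33*C*sqrt(30))*H + 233)) = 3/(-3 + (33*C*H*sqrt(30) + 233)) = 3/(-3 + (233 + 33*C*H*sqrt(30))) = 3/(230 + 33*C*H*sqrt(30)))
-3868093 + v(-805 - 484, 2170) = -3868093 + 3/(230 + 33*(-805 - 484)*2170*sqrt(30)) = -3868093 + 3/(230 + 33*(-1289)*2170*sqrt(30)) = -3868093 + 3/(230 - 92305290*sqrt(30))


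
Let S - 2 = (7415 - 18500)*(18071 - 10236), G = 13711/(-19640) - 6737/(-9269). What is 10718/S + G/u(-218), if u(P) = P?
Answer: -879354812506473/3446716375130840240 ≈ -0.00025513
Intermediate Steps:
G = 5227421/182043160 (G = 13711*(-1/19640) - 6737*(-1/9269) = -13711/19640 + 6737/9269 = 5227421/182043160 ≈ 0.028715)
S = -86850973 (S = 2 + (7415 - 18500)*(18071 - 10236) = 2 - 11085*7835 = 2 - 86850975 = -86850973)
10718/S + G/u(-218) = 10718/(-86850973) + (5227421/182043160)/(-218) = 10718*(-1/86850973) + (5227421/182043160)*(-1/218) = -10718/86850973 - 5227421/39685408880 = -879354812506473/3446716375130840240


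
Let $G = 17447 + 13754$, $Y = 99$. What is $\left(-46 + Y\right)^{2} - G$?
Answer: $-28392$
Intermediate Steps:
$G = 31201$
$\left(-46 + Y\right)^{2} - G = \left(-46 + 99\right)^{2} - 31201 = 53^{2} - 31201 = 2809 - 31201 = -28392$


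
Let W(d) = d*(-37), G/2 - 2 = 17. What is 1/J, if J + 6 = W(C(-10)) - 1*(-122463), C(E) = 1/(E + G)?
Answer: 28/3428759 ≈ 8.1662e-6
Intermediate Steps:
G = 38 (G = 4 + 2*17 = 4 + 34 = 38)
C(E) = 1/(38 + E) (C(E) = 1/(E + 38) = 1/(38 + E))
W(d) = -37*d
J = 3428759/28 (J = -6 + (-37/(38 - 10) - 1*(-122463)) = -6 + (-37/28 + 122463) = -6 + 3428927/28 = 3428759/28 ≈ 1.2246e+5)
1/J = 1/(3428759/28) = 28/3428759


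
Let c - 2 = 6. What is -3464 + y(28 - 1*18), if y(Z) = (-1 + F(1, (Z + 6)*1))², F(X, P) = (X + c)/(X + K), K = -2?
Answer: -3364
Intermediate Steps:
c = 8 (c = 2 + 6 = 8)
F(X, P) = (8 + X)/(-2 + X) (F(X, P) = (X + 8)/(X - 2) = (8 + X)/(-2 + X))
y(Z) = 100 (y(Z) = (-1 + (8 + 1)/(-2 + 1))² = (-1 + 9/(-1))² = (-1 - 1*9)² = (-1 - 9)² = (-10)² = 100)
-3464 + y(28 - 1*18) = -3464 + 100 = -3364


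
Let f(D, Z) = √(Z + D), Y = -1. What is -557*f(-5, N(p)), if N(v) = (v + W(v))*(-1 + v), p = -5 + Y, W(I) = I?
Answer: -557*√79 ≈ -4950.7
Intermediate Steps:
p = -6 (p = -5 - 1 = -6)
N(v) = 2*v*(-1 + v) (N(v) = (v + v)*(-1 + v) = (2*v)*(-1 + v) = 2*v*(-1 + v))
f(D, Z) = √(D + Z)
-557*f(-5, N(p)) = -557*√(-5 + 2*(-6)*(-1 - 6)) = -557*√(-5 + 2*(-6)*(-7)) = -557*√(-5 + 84) = -557*√79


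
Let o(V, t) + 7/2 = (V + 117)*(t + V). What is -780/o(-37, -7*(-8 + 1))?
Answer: -1560/1913 ≈ -0.81547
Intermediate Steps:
o(V, t) = -7/2 + (117 + V)*(V + t) (o(V, t) = -7/2 + (V + 117)*(t + V) = -7/2 + (117 + V)*(V + t))
-780/o(-37, -7*(-8 + 1)) = -780/(-7/2 + (-37)**2 + 117*(-37) + 117*(-7*(-8 + 1)) - (-259)*(-8 + 1)) = -780/(-7/2 + 1369 - 4329 + 117*(-7*(-7)) - (-259)*(-7)) = -780/(-7/2 + 1369 - 4329 + 117*49 - 37*49) = -780/(-7/2 + 1369 - 4329 + 5733 - 1813) = -780/1913/2 = -780*2/1913 = -1560/1913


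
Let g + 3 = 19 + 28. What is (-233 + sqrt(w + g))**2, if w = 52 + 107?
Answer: (233 - sqrt(203))**2 ≈ 47853.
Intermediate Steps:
g = 44 (g = -3 + (19 + 28) = -3 + 47 = 44)
w = 159
(-233 + sqrt(w + g))**2 = (-233 + sqrt(159 + 44))**2 = (-233 + sqrt(203))**2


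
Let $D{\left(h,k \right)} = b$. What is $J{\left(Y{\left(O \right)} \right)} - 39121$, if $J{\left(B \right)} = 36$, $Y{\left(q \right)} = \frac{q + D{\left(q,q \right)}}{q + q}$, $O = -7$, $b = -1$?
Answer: $-39085$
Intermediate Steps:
$D{\left(h,k \right)} = -1$
$Y{\left(q \right)} = \frac{-1 + q}{2 q}$ ($Y{\left(q \right)} = \frac{q - 1}{q + q} = \frac{-1 + q}{2 q}$)
$J{\left(Y{\left(O \right)} \right)} - 39121 = 36 - 39121 = -39085$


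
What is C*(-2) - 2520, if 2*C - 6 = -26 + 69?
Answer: -2569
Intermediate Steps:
C = 49/2 (C = 3 + (-26 + 69)/2 = 3 + (1/2)*43 = 3 + 43/2 = 49/2 ≈ 24.500)
C*(-2) - 2520 = (49/2)*(-2) - 2520 = -49 - 2520 = -2569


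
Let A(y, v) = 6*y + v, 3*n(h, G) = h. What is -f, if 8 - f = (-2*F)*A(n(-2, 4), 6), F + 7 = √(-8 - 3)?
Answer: 20 - 4*I*√11 ≈ 20.0 - 13.266*I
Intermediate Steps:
n(h, G) = h/3
F = -7 + I*√11 (F = -7 + √(-8 - 3) = -7 + √(-11) = -7 + I*√11 ≈ -7.0 + 3.3166*I)
A(y, v) = v + 6*y
f = -20 + 4*I*√11 (f = 8 - (-2*(-7 + I*√11))*(6 + 6*((⅓)*(-2))) = 8 - (14 - 2*I*√11)*(6 + 6*(-⅔)) = 8 - (14 - 2*I*√11)*(6 - 4) = 8 - (14 - 2*I*√11)*2 = 8 - (28 - 4*I*√11) = 8 + (-28 + 4*I*√11) = -20 + 4*I*√11 ≈ -20.0 + 13.266*I)
-f = -(-20 + 4*I*√11) = 20 - 4*I*√11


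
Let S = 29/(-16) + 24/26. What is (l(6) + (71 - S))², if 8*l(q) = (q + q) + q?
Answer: 237807241/43264 ≈ 5496.7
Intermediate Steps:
l(q) = 3*q/8 (l(q) = ((q + q) + q)/8 = (2*q + q)/8 = (3*q)/8 = 3*q/8)
S = -185/208 (S = 29*(-1/16) + 24*(1/26) = -29/16 + 12/13 = -185/208 ≈ -0.88942)
(l(6) + (71 - S))² = ((3/8)*6 + (71 - 1*(-185/208)))² = (9/4 + (71 + 185/208))² = (9/4 + 14953/208)² = (15421/208)² = 237807241/43264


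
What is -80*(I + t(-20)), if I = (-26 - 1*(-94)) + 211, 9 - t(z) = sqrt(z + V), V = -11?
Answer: -23040 + 80*I*sqrt(31) ≈ -23040.0 + 445.42*I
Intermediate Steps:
t(z) = 9 - sqrt(-11 + z) (t(z) = 9 - sqrt(z - 11) = 9 - sqrt(-11 + z))
I = 279 (I = (-26 + 94) + 211 = 68 + 211 = 279)
-80*(I + t(-20)) = -80*(279 + (9 - sqrt(-11 - 20))) = -80*(279 + (9 - sqrt(-31))) = -80*(279 + (9 - I*sqrt(31))) = -80*(288 - I*sqrt(31)) = -23040 + 80*I*sqrt(31)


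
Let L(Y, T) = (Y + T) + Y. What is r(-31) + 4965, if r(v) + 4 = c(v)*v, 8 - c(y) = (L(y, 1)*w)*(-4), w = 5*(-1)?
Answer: -33107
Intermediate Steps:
w = -5
L(Y, T) = T + 2*Y (L(Y, T) = (T + Y) + Y = T + 2*Y)
c(y) = -12 - 40*y (c(y) = 8 - (1 + 2*y)*(-5)*(-4) = 8 - (-5 - 10*y)*(-4) = 8 - (20 + 40*y) = 8 + (-20 - 40*y) = -12 - 40*y)
r(v) = -4 + v*(-12 - 40*v) (r(v) = -4 + (-12 - 40*v)*v = -4 + v*(-12 - 40*v))
r(-31) + 4965 = (-4 - 4*(-31)*(3 + 10*(-31))) + 4965 = (-4 - 4*(-31)*(3 - 310)) + 4965 = (-4 - 4*(-31)*(-307)) + 4965 = (-4 - 38068) + 4965 = -38072 + 4965 = -33107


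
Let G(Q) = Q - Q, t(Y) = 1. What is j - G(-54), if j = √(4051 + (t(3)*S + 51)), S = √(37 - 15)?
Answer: √(4102 + √22) ≈ 64.083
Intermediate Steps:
G(Q) = 0
S = √22 ≈ 4.6904
j = √(4102 + √22) (j = √(4051 + (1*√22 + 51)) = √(4051 + (√22 + 51)) = √(4051 + (51 + √22)) = √(4102 + √22) ≈ 64.083)
j - G(-54) = √(4102 + √22) - 1*0 = √(4102 + √22) + 0 = √(4102 + √22)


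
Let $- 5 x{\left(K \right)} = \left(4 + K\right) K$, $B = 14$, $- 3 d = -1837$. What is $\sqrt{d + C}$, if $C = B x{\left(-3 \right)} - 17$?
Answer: $\frac{4 \sqrt{8490}}{15} \approx 24.571$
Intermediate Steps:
$d = \frac{1837}{3}$ ($d = \left(- \frac{1}{3}\right) \left(-1837\right) = \frac{1837}{3} \approx 612.33$)
$x{\left(K \right)} = - \frac{K \left(4 + K\right)}{5}$ ($x{\left(K \right)} = - \frac{\left(4 + K\right) K}{5} = - \frac{K \left(4 + K\right)}{5}$)
$C = - \frac{43}{5}$ ($C = 14 \left(\left(- \frac{1}{5}\right) \left(-3\right) \left(4 - 3\right)\right) - 17 = 14 \left(\left(- \frac{1}{5}\right) \left(-3\right) 1\right) - 17 = 14 \cdot \frac{3}{5} - 17 = \frac{42}{5} - 17 = - \frac{43}{5} \approx -8.6$)
$\sqrt{d + C} = \sqrt{\frac{1837}{3} - \frac{43}{5}} = \sqrt{\frac{9056}{15}} = \frac{4 \sqrt{8490}}{15}$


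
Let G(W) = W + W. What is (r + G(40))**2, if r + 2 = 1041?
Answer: 1252161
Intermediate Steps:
r = 1039 (r = -2 + 1041 = 1039)
G(W) = 2*W
(r + G(40))**2 = (1039 + 2*40)**2 = (1039 + 80)**2 = 1119**2 = 1252161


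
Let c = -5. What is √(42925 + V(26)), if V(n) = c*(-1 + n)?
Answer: 20*√107 ≈ 206.88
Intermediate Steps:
V(n) = 5 - 5*n (V(n) = -5*(-1 + n) = 5 - 5*n)
√(42925 + V(26)) = √(42925 + (5 - 5*26)) = √(42925 + (5 - 130)) = √(42925 - 125) = √42800 = 20*√107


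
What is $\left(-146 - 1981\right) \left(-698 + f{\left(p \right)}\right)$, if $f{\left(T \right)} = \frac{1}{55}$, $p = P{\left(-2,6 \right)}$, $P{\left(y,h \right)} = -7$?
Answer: $\frac{81653403}{55} \approx 1.4846 \cdot 10^{6}$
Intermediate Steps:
$p = -7$
$f{\left(T \right)} = \frac{1}{55}$
$\left(-146 - 1981\right) \left(-698 + f{\left(p \right)}\right) = \left(-146 - 1981\right) \left(-698 + \frac{1}{55}\right) = \left(-2127\right) \left(- \frac{38389}{55}\right) = \frac{81653403}{55}$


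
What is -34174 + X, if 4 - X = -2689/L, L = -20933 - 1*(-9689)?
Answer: -384210169/11244 ≈ -34170.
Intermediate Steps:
L = -11244 (L = -20933 + 9689 = -11244)
X = 42287/11244 (X = 4 - (-2689)/(-11244) = 4 - (-2689)*(-1)/11244 = 4 - 1*2689/11244 = 4 - 2689/11244 = 42287/11244 ≈ 3.7608)
-34174 + X = -34174 + 42287/11244 = -384210169/11244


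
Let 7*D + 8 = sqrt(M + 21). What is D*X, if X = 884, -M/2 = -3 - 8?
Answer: -7072/7 + 884*sqrt(43)/7 ≈ -182.17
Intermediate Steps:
M = 22 (M = -2*(-3 - 8) = -2*(-11) = 22)
D = -8/7 + sqrt(43)/7 (D = -8/7 + sqrt(22 + 21)/7 = -8/7 + sqrt(43)/7 ≈ -0.20608)
D*X = (-8/7 + sqrt(43)/7)*884 = -7072/7 + 884*sqrt(43)/7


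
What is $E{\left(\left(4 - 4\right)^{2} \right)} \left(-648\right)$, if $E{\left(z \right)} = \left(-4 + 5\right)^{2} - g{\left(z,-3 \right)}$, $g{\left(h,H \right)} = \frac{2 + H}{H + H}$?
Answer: $-540$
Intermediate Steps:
$g{\left(h,H \right)} = \frac{2 + H}{2 H}$
$E{\left(z \right)} = \frac{5}{6}$ ($E{\left(z \right)} = \left(-4 + 5\right)^{2} - \frac{2 - 3}{2 \left(-3\right)} = 1^{2} - \frac{1}{2} \left(- \frac{1}{3}\right) \left(-1\right) = 1 - \frac{1}{6} = \frac{5}{6}$)
$E{\left(\left(4 - 4\right)^{2} \right)} \left(-648\right) = \frac{5}{6} \left(-648\right) = -540$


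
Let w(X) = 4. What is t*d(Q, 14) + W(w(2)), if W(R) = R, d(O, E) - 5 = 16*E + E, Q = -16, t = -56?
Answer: -13604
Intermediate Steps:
d(O, E) = 5 + 17*E (d(O, E) = 5 + (16*E + E) = 5 + 17*E)
t*d(Q, 14) + W(w(2)) = -56*(5 + 17*14) + 4 = -56*(5 + 238) + 4 = -56*243 + 4 = -13608 + 4 = -13604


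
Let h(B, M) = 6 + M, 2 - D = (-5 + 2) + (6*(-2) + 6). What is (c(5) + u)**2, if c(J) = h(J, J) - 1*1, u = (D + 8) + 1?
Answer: 900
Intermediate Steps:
D = 11 (D = 2 - ((-5 + 2) + (6*(-2) + 6)) = 2 - (-3 + (-12 + 6)) = 2 - (-3 - 6) = 2 - 1*(-9) = 2 + 9 = 11)
u = 20 (u = (11 + 8) + 1 = 19 + 1 = 20)
c(J) = 5 + J (c(J) = (6 + J) - 1*1 = (6 + J) - 1 = 5 + J)
(c(5) + u)**2 = ((5 + 5) + 20)**2 = (10 + 20)**2 = 30**2 = 900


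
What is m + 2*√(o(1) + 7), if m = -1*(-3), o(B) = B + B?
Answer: 9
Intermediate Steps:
o(B) = 2*B
m = 3
m + 2*√(o(1) + 7) = 3 + 2*√(2*1 + 7) = 3 + 2*√(2 + 7) = 3 + 2*√9 = 3 + 2*3 = 3 + 6 = 9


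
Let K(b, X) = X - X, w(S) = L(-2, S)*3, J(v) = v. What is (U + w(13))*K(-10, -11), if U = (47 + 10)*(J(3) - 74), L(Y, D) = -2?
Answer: 0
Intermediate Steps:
w(S) = -6 (w(S) = -2*3 = -6)
K(b, X) = 0
U = -4047 (U = (47 + 10)*(3 - 74) = 57*(-71) = -4047)
(U + w(13))*K(-10, -11) = (-4047 - 6)*0 = -4053*0 = 0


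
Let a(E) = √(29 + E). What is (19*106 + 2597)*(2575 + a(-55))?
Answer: 11873325 + 4611*I*√26 ≈ 1.1873e+7 + 23512.0*I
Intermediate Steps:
(19*106 + 2597)*(2575 + a(-55)) = (19*106 + 2597)*(2575 + √(29 - 55)) = (2014 + 2597)*(2575 + √(-26)) = 4611*(2575 + I*√26) = 11873325 + 4611*I*√26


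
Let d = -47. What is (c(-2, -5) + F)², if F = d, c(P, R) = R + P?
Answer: 2916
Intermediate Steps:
c(P, R) = P + R
F = -47
(c(-2, -5) + F)² = ((-2 - 5) - 47)² = (-7 - 47)² = (-54)² = 2916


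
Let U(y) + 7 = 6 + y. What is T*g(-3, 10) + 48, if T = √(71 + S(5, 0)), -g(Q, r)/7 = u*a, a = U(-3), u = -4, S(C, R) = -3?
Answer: 48 - 224*√17 ≈ -875.58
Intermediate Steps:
U(y) = -1 + y (U(y) = -7 + (6 + y) = -1 + y)
a = -4 (a = -1 - 3 = -4)
g(Q, r) = -112 (g(Q, r) = -(-28)*(-4) = -7*16 = -112)
T = 2*√17 (T = √(71 - 3) = √68 = 2*√17 ≈ 8.2462)
T*g(-3, 10) + 48 = (2*√17)*(-112) + 48 = -224*√17 + 48 = 48 - 224*√17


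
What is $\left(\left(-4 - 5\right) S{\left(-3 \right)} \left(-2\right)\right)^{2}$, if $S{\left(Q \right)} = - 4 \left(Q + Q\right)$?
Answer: $186624$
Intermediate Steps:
$S{\left(Q \right)} = - 8 Q$ ($S{\left(Q \right)} = - 4 \cdot 2 Q = - 8 Q$)
$\left(\left(-4 - 5\right) S{\left(-3 \right)} \left(-2\right)\right)^{2} = \left(\left(-4 - 5\right) \left(\left(-8\right) \left(-3\right)\right) \left(-2\right)\right)^{2} = \left(\left(-4 - 5\right) 24 \left(-2\right)\right)^{2} = \left(\left(-9\right) 24 \left(-2\right)\right)^{2} = \left(\left(-216\right) \left(-2\right)\right)^{2} = 432^{2} = 186624$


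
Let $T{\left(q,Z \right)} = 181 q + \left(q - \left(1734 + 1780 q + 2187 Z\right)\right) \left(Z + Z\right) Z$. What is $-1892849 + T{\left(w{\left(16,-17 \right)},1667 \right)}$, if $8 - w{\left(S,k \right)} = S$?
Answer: $-20192693215015$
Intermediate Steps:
$w{\left(S,k \right)} = 8 - S$
$T{\left(q,Z \right)} = 181 q + 2 Z^{2} \left(-1734 - 2187 Z - 1779 q\right)$ ($T{\left(q,Z \right)} = 181 q + \left(q - \left(1734 + 1780 q + 2187 Z\right)\right) 2 Z Z = 181 q + \left(-1734 - 2187 Z - 1779 q\right) 2 Z Z = 181 q + 2 Z \left(-1734 - 2187 Z - 1779 q\right) Z = 181 q + 2 Z^{2} \left(-1734 - 2187 Z - 1779 q\right)$)
$-1892849 + T{\left(w{\left(16,-17 \right)},1667 \right)} = -1892849 - \left(9637187052 + 20262152430162 - 181 \left(8 - 16\right) + 3558 \left(8 - 16\right) 1667^{2}\right) = -1892849 - \left(20271789617214 - 181 \left(8 - 16\right) + 3558 \left(8 - 16\right) 2778889\right) = -1892849 - \left(20271789618662 - 79098296496\right) = -1892849 - 20192691322166 = -20192693215015$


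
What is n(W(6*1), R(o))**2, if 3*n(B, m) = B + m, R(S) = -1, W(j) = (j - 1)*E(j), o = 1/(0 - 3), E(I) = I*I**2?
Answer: 1164241/9 ≈ 1.2936e+5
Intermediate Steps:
E(I) = I**3
o = -1/3 (o = 1/(-3) = -1/3 ≈ -0.33333)
W(j) = j**3*(-1 + j) (W(j) = (j - 1)*j**3 = (-1 + j)*j**3 = j**3*(-1 + j))
n(B, m) = B/3 + m/3 (n(B, m) = (B + m)/3 = B/3 + m/3)
n(W(6*1), R(o))**2 = (((6*1)**3*(-1 + 6*1))/3 + (1/3)*(-1))**2 = ((6**3*(-1 + 6))/3 - 1/3)**2 = ((216*5)/3 - 1/3)**2 = ((1/3)*1080 - 1/3)**2 = (360 - 1/3)**2 = (1079/3)**2 = 1164241/9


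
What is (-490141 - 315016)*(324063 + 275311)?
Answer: -482590171718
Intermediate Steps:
(-490141 - 315016)*(324063 + 275311) = -805157*599374 = -482590171718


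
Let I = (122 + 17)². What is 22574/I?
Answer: 22574/19321 ≈ 1.1684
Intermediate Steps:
I = 19321 (I = 139² = 19321)
22574/I = 22574/19321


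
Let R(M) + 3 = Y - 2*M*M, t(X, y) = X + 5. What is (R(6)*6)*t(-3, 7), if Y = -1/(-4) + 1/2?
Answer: -891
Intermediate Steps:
Y = ¾ (Y = -1*(-¼) + 1*(½) = ¼ + ½ = ¾ ≈ 0.75000)
t(X, y) = 5 + X
R(M) = -9/4 - 2*M² (R(M) = -3 + (¾ - 2*M*M) = -3 + (¾ - 2*M²) = -9/4 - 2*M²)
(R(6)*6)*t(-3, 7) = ((-9/4 - 2*6²)*6)*(5 - 3) = ((-9/4 - 2*36)*6)*2 = ((-9/4 - 72)*6)*2 = -297/4*6*2 = -891/2*2 = -891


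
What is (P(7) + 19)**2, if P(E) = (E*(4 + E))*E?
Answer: 311364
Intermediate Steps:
P(E) = E**2*(4 + E)
(P(7) + 19)**2 = (7**2*(4 + 7) + 19)**2 = (49*11 + 19)**2 = (539 + 19)**2 = 558**2 = 311364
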